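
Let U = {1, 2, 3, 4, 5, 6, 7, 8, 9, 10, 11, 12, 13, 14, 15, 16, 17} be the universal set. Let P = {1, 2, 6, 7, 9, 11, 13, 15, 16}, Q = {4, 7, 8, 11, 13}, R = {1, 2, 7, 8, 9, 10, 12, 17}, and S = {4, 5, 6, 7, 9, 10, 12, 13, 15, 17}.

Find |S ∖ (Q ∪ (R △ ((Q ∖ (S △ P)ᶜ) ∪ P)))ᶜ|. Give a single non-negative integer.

S △ P = {1, 2, 4, 5, 10, 11, 12, 16, 17}
(S △ P)ᶜ = {3, 6, 7, 8, 9, 13, 14, 15}
Q ∖ (S △ P)ᶜ = {4, 11}
(Q ∖ (S △ P)ᶜ) ∪ P = {1, 2, 4, 6, 7, 9, 11, 13, 15, 16}
R △ ((Q ∖ (S △ P)ᶜ) ∪ P) = {4, 6, 8, 10, 11, 12, 13, 15, 16, 17}
Q ∪ (R △ ((Q ∖ (S △ P)ᶜ) ∪ P)) = {4, 6, 7, 8, 10, 11, 12, 13, 15, 16, 17}
(Q ∪ (R △ ((Q ∖ (S △ P)ᶜ) ∪ P)))ᶜ = {1, 2, 3, 5, 9, 14}
S ∖ (Q ∪ (R △ ((Q ∖ (S △ P)ᶜ) ∪ P)))ᶜ = {4, 6, 7, 10, 12, 13, 15, 17}
|S ∖ (Q ∪ (R △ ((Q ∖ (S △ P)ᶜ) ∪ P)))ᶜ| = 8

8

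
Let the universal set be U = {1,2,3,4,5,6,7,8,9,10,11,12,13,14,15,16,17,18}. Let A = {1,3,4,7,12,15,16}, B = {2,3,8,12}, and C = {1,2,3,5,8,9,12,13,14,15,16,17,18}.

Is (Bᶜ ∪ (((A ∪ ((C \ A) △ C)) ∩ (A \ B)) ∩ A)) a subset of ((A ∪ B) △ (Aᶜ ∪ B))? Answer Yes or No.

Yes

Bᶜ = {1,4,5,6,7,9,10,11,13,14,15,16,17,18}
C \ A = {2,5,8,9,13,14,17,18}
(C \ A) △ C = {1,3,12,15,16}
A ∪ ((C \ A) △ C) = {1,3,4,7,12,15,16}
A \ B = {1,4,7,15,16}
(A ∪ ((C \ A) △ C)) ∩ (A \ B) = {1,4,7,15,16}
((A ∪ ((C \ A) △ C)) ∩ (A \ B)) ∩ A = {1,4,7,15,16}
Bᶜ ∪ (((A ∪ ((C \ A) △ C)) ∩ (A \ B)) ∩ A) = {1,4,5,6,7,9,10,11,13,14,15,16,17,18}
A ∪ B = {1,2,3,4,7,8,12,15,16}
Aᶜ = {2,5,6,8,9,10,11,13,14,17,18}
Aᶜ ∪ B = {2,3,5,6,8,9,10,11,12,13,14,17,18}
(A ∪ B) △ (Aᶜ ∪ B) = {1,4,5,6,7,9,10,11,13,14,15,16,17,18}
Every element of {1,4,5,6,7,9,10,11,13,14,15,16,17,18} is in {1,4,5,6,7,9,10,11,13,14,15,16,17,18}, so Bᶜ ∪ (((A ∪ ((C \ A) △ C)) ∩ (A \ B)) ∩ A) ⊆ (A ∪ B) △ (Aᶜ ∪ B).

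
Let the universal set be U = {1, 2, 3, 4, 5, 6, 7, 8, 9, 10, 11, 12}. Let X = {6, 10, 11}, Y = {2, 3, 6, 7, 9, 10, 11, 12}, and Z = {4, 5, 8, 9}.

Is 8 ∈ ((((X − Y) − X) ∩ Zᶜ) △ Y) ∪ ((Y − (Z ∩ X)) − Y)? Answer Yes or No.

No

8 ∉ X and 8 ∉ Y, so 8 ∉ X − Y
8 ∉ (X − Y) and 8 ∉ X, so 8 ∉ (X − Y) − X
8 ∈ Z, so 8 ∉ Zᶜ
8 ∉ ((X − Y) − X) and 8 ∉ Zᶜ, so 8 ∉ ((X − Y) − X) ∩ Zᶜ
8 ∉ (((X − Y) − X) ∩ Zᶜ) and 8 ∉ Y, so 8 ∉ (((X − Y) − X) ∩ Zᶜ) △ Y
8 ∈ Z and 8 ∉ X, so 8 ∉ Z ∩ X
8 ∉ Y and 8 ∉ (Z ∩ X), so 8 ∉ Y − (Z ∩ X)
8 ∉ (Y − (Z ∩ X)) and 8 ∉ Y, so 8 ∉ (Y − (Z ∩ X)) − Y
8 ∉ ((((X − Y) − X) ∩ Zᶜ) △ Y) and 8 ∉ ((Y − (Z ∩ X)) − Y), so 8 ∉ ((((X − Y) − X) ∩ Zᶜ) △ Y) ∪ ((Y − (Z ∩ X)) − Y)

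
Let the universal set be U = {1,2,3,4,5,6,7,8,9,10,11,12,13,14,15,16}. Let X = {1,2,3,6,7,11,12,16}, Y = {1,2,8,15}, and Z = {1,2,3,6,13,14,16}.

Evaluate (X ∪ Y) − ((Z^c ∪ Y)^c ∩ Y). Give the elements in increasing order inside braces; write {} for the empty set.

X ∪ Y = {1,2,3,6,7,8,11,12,15,16}
Z^c = {4,5,7,8,9,10,11,12,15}
Z^c ∪ Y = {1,2,4,5,7,8,9,10,11,12,15}
(Z^c ∪ Y)^c = {3,6,13,14,16}
(Z^c ∪ Y)^c ∩ Y = {}
(X ∪ Y) − ((Z^c ∪ Y)^c ∩ Y) = {1,2,3,6,7,8,11,12,15,16}

{1,2,3,6,7,8,11,12,15,16}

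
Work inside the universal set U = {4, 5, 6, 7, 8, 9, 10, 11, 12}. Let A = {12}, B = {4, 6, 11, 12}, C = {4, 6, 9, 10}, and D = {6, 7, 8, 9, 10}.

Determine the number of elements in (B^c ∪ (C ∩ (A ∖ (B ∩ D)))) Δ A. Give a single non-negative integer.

B^c = {5, 7, 8, 9, 10}
B ∩ D = {6}
A ∖ (B ∩ D) = {12}
C ∩ (A ∖ (B ∩ D)) = {}
B^c ∪ (C ∩ (A ∖ (B ∩ D))) = {5, 7, 8, 9, 10}
(B^c ∪ (C ∩ (A ∖ (B ∩ D)))) Δ A = {5, 7, 8, 9, 10, 12}
|(B^c ∪ (C ∩ (A ∖ (B ∩ D)))) Δ A| = 6

6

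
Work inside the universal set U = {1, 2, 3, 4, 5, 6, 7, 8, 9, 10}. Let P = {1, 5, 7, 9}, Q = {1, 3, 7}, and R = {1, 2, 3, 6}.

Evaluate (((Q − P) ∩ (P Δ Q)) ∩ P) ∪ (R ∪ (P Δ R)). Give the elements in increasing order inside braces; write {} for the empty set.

Q − P = {3}
P Δ Q = {3, 5, 9}
(Q − P) ∩ (P Δ Q) = {3}
((Q − P) ∩ (P Δ Q)) ∩ P = {}
P Δ R = {2, 3, 5, 6, 7, 9}
R ∪ (P Δ R) = {1, 2, 3, 5, 6, 7, 9}
(((Q − P) ∩ (P Δ Q)) ∩ P) ∪ (R ∪ (P Δ R)) = {1, 2, 3, 5, 6, 7, 9}

{1, 2, 3, 5, 6, 7, 9}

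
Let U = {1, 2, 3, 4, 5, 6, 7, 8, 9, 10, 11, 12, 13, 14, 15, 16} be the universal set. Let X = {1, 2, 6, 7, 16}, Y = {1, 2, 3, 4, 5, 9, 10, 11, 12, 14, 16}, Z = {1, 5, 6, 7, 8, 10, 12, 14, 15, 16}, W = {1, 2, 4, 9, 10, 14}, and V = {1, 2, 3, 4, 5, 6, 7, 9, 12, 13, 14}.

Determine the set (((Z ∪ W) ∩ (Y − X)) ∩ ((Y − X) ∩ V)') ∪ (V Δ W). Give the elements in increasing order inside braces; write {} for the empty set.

{3, 5, 6, 7, 10, 12, 13}

Z ∪ W = {1, 2, 4, 5, 6, 7, 8, 9, 10, 12, 14, 15, 16}
Y − X = {3, 4, 5, 9, 10, 11, 12, 14}
(Z ∪ W) ∩ (Y − X) = {4, 5, 9, 10, 12, 14}
(Y − X) ∩ V = {3, 4, 5, 9, 12, 14}
((Y − X) ∩ V)' = {1, 2, 6, 7, 8, 10, 11, 13, 15, 16}
((Z ∪ W) ∩ (Y − X)) ∩ ((Y − X) ∩ V)' = {10}
V Δ W = {3, 5, 6, 7, 10, 12, 13}
(((Z ∪ W) ∩ (Y − X)) ∩ ((Y − X) ∩ V)') ∪ (V Δ W) = {3, 5, 6, 7, 10, 12, 13}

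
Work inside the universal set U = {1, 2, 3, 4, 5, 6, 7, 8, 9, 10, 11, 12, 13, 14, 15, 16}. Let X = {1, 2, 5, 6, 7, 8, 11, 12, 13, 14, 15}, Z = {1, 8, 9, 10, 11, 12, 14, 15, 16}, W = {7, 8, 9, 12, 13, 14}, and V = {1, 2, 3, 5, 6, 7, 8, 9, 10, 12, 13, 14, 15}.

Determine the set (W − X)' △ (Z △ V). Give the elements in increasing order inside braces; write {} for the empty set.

W − X = {9}
(W − X)' = {1, 2, 3, 4, 5, 6, 7, 8, 10, 11, 12, 13, 14, 15, 16}
Z △ V = {2, 3, 5, 6, 7, 11, 13, 16}
(W − X)' △ (Z △ V) = {1, 4, 8, 10, 12, 14, 15}

{1, 4, 8, 10, 12, 14, 15}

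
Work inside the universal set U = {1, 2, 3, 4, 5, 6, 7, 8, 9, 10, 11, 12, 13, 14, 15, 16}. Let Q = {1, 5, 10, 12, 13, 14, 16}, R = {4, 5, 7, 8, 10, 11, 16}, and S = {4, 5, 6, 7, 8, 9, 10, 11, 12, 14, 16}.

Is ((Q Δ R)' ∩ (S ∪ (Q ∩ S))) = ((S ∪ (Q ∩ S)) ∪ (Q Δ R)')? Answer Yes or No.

Q Δ R = {1, 4, 7, 8, 11, 12, 13, 14}
(Q Δ R)' = {2, 3, 5, 6, 9, 10, 15, 16}
Q ∩ S = {5, 10, 12, 14, 16}
S ∪ (Q ∩ S) = {4, 5, 6, 7, 8, 9, 10, 11, 12, 14, 16}
(Q Δ R)' ∩ (S ∪ (Q ∩ S)) = {5, 6, 9, 10, 16}
(S ∪ (Q ∩ S)) ∪ (Q Δ R)' = {2, 3, 4, 5, 6, 7, 8, 9, 10, 11, 12, 14, 15, 16}
2 ∈ (S ∪ (Q ∩ S)) ∪ (Q Δ R)' but 2 ∉ (Q Δ R)' ∩ (S ∪ (Q ∩ S)), so they differ.

No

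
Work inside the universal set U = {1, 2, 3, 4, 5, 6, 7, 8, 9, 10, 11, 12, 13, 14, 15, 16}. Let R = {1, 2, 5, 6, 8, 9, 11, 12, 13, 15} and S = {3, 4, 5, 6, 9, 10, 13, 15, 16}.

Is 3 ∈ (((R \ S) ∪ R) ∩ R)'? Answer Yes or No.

Yes

3 ∉ R and 3 ∈ S, so 3 ∉ R \ S
3 ∉ (R \ S) and 3 ∉ R, so 3 ∉ (R \ S) ∪ R
3 ∉ ((R \ S) ∪ R) and 3 ∉ R, so 3 ∉ ((R \ S) ∪ R) ∩ R
3 ∈ (((R \ S) ∪ R) ∩ R)' since 3 ∉ (((R \ S) ∪ R) ∩ R)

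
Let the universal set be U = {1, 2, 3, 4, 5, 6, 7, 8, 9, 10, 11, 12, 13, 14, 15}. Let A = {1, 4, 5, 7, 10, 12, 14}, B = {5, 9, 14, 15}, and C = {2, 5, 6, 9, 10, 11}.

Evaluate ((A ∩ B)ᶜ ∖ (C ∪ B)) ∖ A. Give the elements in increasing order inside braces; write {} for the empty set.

{3, 8, 13}

A ∩ B = {5, 14}
(A ∩ B)ᶜ = {1, 2, 3, 4, 6, 7, 8, 9, 10, 11, 12, 13, 15}
C ∪ B = {2, 5, 6, 9, 10, 11, 14, 15}
(A ∩ B)ᶜ ∖ (C ∪ B) = {1, 3, 4, 7, 8, 12, 13}
((A ∩ B)ᶜ ∖ (C ∪ B)) ∖ A = {3, 8, 13}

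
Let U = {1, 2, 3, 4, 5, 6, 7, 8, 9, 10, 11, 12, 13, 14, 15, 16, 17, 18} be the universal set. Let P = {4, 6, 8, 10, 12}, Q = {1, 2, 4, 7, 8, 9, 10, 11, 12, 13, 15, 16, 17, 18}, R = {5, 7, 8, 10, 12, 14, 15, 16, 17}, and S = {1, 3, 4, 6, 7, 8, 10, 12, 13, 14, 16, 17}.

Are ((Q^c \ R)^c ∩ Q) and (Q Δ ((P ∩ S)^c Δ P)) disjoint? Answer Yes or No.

Yes

Q^c = {3, 5, 6, 14}
Q^c \ R = {3, 6}
(Q^c \ R)^c = {1, 2, 4, 5, 7, 8, 9, 10, 11, 12, 13, 14, 15, 16, 17, 18}
(Q^c \ R)^c ∩ Q = {1, 2, 4, 7, 8, 9, 10, 11, 12, 13, 15, 16, 17, 18}
P ∩ S = {4, 6, 8, 10, 12}
(P ∩ S)^c = {1, 2, 3, 5, 7, 9, 11, 13, 14, 15, 16, 17, 18}
(P ∩ S)^c Δ P = {1, 2, 3, 4, 5, 6, 7, 8, 9, 10, 11, 12, 13, 14, 15, 16, 17, 18}
Q Δ ((P ∩ S)^c Δ P) = {3, 5, 6, 14}
{1, 2, 4, 7, 8, 9, 10, 11, 12, 13, 15, 16, 17, 18} and {3, 5, 6, 14} share no elements.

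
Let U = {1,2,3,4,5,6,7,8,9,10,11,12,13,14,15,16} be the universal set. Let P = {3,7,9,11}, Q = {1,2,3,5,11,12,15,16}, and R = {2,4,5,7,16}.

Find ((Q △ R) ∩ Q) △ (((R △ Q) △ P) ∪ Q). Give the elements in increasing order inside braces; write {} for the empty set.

Q △ R = {1,3,4,7,11,12,15}
(Q △ R) ∩ Q = {1,3,11,12,15}
R △ Q = {1,3,4,7,11,12,15}
(R △ Q) △ P = {1,4,9,12,15}
((R △ Q) △ P) ∪ Q = {1,2,3,4,5,9,11,12,15,16}
((Q △ R) ∩ Q) △ (((R △ Q) △ P) ∪ Q) = {2,4,5,9,16}

{2,4,5,9,16}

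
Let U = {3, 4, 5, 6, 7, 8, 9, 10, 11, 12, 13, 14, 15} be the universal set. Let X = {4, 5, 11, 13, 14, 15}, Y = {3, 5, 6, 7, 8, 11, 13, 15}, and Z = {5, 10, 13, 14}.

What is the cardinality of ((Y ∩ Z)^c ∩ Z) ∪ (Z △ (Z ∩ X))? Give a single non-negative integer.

Y ∩ Z = {5, 13}
(Y ∩ Z)^c = {3, 4, 6, 7, 8, 9, 10, 11, 12, 14, 15}
(Y ∩ Z)^c ∩ Z = {10, 14}
Z ∩ X = {5, 13, 14}
Z △ (Z ∩ X) = {10}
((Y ∩ Z)^c ∩ Z) ∪ (Z △ (Z ∩ X)) = {10, 14}
|((Y ∩ Z)^c ∩ Z) ∪ (Z △ (Z ∩ X))| = 2

2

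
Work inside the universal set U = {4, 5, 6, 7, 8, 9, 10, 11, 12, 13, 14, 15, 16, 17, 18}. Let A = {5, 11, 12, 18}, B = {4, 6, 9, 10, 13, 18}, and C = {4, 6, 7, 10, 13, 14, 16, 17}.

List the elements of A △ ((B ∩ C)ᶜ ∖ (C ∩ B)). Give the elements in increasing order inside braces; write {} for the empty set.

{7, 8, 9, 14, 15, 16, 17}

B ∩ C = {4, 6, 10, 13}
(B ∩ C)ᶜ = {5, 7, 8, 9, 11, 12, 14, 15, 16, 17, 18}
C ∩ B = {4, 6, 10, 13}
(B ∩ C)ᶜ ∖ (C ∩ B) = {5, 7, 8, 9, 11, 12, 14, 15, 16, 17, 18}
A △ ((B ∩ C)ᶜ ∖ (C ∩ B)) = {7, 8, 9, 14, 15, 16, 17}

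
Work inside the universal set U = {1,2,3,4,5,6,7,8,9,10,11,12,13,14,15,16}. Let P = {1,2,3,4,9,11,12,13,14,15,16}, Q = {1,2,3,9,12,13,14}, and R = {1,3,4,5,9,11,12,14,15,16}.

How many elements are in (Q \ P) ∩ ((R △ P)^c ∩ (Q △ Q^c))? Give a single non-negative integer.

Q \ P = {}
R △ P = {2,5,13}
(R △ P)^c = {1,3,4,6,7,8,9,10,11,12,14,15,16}
Q^c = {4,5,6,7,8,10,11,15,16}
Q △ Q^c = {1,2,3,4,5,6,7,8,9,10,11,12,13,14,15,16}
(R △ P)^c ∩ (Q △ Q^c) = {1,3,4,6,7,8,9,10,11,12,14,15,16}
(Q \ P) ∩ ((R △ P)^c ∩ (Q △ Q^c)) = {}
|(Q \ P) ∩ ((R △ P)^c ∩ (Q △ Q^c))| = 0

0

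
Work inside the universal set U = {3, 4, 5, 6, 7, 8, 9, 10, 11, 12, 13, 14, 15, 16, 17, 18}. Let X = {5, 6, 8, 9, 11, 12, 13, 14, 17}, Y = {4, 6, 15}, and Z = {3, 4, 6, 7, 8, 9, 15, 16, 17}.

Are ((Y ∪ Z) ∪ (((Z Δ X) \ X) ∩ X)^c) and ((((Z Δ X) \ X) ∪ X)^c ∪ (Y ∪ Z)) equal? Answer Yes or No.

No

Y ∪ Z = {3, 4, 6, 7, 8, 9, 15, 16, 17}
Z Δ X = {3, 4, 5, 7, 11, 12, 13, 14, 15, 16}
(Z Δ X) \ X = {3, 4, 7, 15, 16}
((Z Δ X) \ X) ∩ X = {}
(((Z Δ X) \ X) ∩ X)^c = {3, 4, 5, 6, 7, 8, 9, 10, 11, 12, 13, 14, 15, 16, 17, 18}
(Y ∪ Z) ∪ (((Z Δ X) \ X) ∩ X)^c = {3, 4, 5, 6, 7, 8, 9, 10, 11, 12, 13, 14, 15, 16, 17, 18}
((Z Δ X) \ X) ∪ X = {3, 4, 5, 6, 7, 8, 9, 11, 12, 13, 14, 15, 16, 17}
(((Z Δ X) \ X) ∪ X)^c = {10, 18}
(((Z Δ X) \ X) ∪ X)^c ∪ (Y ∪ Z) = {3, 4, 6, 7, 8, 9, 10, 15, 16, 17, 18}
5 ∈ (Y ∪ Z) ∪ (((Z Δ X) \ X) ∩ X)^c but 5 ∉ (((Z Δ X) \ X) ∪ X)^c ∪ (Y ∪ Z), so they differ.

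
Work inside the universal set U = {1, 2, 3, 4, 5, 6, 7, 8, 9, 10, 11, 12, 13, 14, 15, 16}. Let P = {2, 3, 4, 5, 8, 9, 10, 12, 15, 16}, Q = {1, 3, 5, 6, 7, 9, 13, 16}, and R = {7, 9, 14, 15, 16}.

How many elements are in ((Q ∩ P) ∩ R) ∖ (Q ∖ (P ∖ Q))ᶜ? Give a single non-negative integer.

Q ∩ P = {3, 5, 9, 16}
(Q ∩ P) ∩ R = {9, 16}
P ∖ Q = {2, 4, 8, 10, 12, 15}
Q ∖ (P ∖ Q) = {1, 3, 5, 6, 7, 9, 13, 16}
(Q ∖ (P ∖ Q))ᶜ = {2, 4, 8, 10, 11, 12, 14, 15}
((Q ∩ P) ∩ R) ∖ (Q ∖ (P ∖ Q))ᶜ = {9, 16}
|((Q ∩ P) ∩ R) ∖ (Q ∖ (P ∖ Q))ᶜ| = 2

2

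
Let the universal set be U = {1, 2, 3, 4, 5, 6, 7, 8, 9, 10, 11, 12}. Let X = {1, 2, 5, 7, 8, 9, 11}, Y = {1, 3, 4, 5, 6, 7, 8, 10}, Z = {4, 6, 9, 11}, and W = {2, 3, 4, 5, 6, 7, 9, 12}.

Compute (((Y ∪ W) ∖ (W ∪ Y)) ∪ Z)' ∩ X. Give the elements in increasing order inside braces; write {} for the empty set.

Y ∪ W = {1, 2, 3, 4, 5, 6, 7, 8, 9, 10, 12}
W ∪ Y = {1, 2, 3, 4, 5, 6, 7, 8, 9, 10, 12}
(Y ∪ W) ∖ (W ∪ Y) = {}
((Y ∪ W) ∖ (W ∪ Y)) ∪ Z = {4, 6, 9, 11}
(((Y ∪ W) ∖ (W ∪ Y)) ∪ Z)' = {1, 2, 3, 5, 7, 8, 10, 12}
(((Y ∪ W) ∖ (W ∪ Y)) ∪ Z)' ∩ X = {1, 2, 5, 7, 8}

{1, 2, 5, 7, 8}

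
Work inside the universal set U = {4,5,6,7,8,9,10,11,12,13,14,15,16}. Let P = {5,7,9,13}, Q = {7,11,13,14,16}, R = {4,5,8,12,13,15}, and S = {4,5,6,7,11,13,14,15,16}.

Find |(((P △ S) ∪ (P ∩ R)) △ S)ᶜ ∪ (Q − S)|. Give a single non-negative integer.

P △ S = {4,6,9,11,14,15,16}
P ∩ R = {5,13}
(P △ S) ∪ (P ∩ R) = {4,5,6,9,11,13,14,15,16}
((P △ S) ∪ (P ∩ R)) △ S = {7,9}
(((P △ S) ∪ (P ∩ R)) △ S)ᶜ = {4,5,6,8,10,11,12,13,14,15,16}
Q − S = {}
(((P △ S) ∪ (P ∩ R)) △ S)ᶜ ∪ (Q − S) = {4,5,6,8,10,11,12,13,14,15,16}
|(((P △ S) ∪ (P ∩ R)) △ S)ᶜ ∪ (Q − S)| = 11

11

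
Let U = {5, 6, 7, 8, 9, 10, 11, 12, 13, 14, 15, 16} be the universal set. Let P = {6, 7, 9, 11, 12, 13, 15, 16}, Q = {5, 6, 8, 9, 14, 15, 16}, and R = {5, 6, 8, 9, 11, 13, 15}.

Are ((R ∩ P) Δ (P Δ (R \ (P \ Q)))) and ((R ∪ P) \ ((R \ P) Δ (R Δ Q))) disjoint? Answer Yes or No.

R ∩ P = {6, 9, 11, 13, 15}
P \ Q = {7, 11, 12, 13}
R \ (P \ Q) = {5, 6, 8, 9, 15}
P Δ (R \ (P \ Q)) = {5, 7, 8, 11, 12, 13, 16}
(R ∩ P) Δ (P Δ (R \ (P \ Q))) = {5, 6, 7, 8, 9, 12, 15, 16}
R ∪ P = {5, 6, 7, 8, 9, 11, 12, 13, 15, 16}
R \ P = {5, 8}
R Δ Q = {11, 13, 14, 16}
(R \ P) Δ (R Δ Q) = {5, 8, 11, 13, 14, 16}
(R ∪ P) \ ((R \ P) Δ (R Δ Q)) = {6, 7, 9, 12, 15}
6 lies in both, so they are not disjoint.

No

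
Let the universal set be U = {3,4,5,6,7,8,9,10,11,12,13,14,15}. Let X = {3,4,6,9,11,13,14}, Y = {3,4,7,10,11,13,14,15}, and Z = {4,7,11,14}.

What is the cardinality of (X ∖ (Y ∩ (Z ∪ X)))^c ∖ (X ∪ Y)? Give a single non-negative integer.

Z ∪ X = {3,4,6,7,9,11,13,14}
Y ∩ (Z ∪ X) = {3,4,7,11,13,14}
X ∖ (Y ∩ (Z ∪ X)) = {6,9}
(X ∖ (Y ∩ (Z ∪ X)))^c = {3,4,5,7,8,10,11,12,13,14,15}
X ∪ Y = {3,4,6,7,9,10,11,13,14,15}
(X ∖ (Y ∩ (Z ∪ X)))^c ∖ (X ∪ Y) = {5,8,12}
|(X ∖ (Y ∩ (Z ∪ X)))^c ∖ (X ∪ Y)| = 3

3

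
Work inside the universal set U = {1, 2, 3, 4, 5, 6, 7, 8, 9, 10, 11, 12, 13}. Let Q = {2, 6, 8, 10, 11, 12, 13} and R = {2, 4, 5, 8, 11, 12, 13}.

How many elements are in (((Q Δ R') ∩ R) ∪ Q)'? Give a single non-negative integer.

6

R' = {1, 3, 6, 7, 9, 10}
Q Δ R' = {1, 2, 3, 7, 8, 9, 11, 12, 13}
(Q Δ R') ∩ R = {2, 8, 11, 12, 13}
((Q Δ R') ∩ R) ∪ Q = {2, 6, 8, 10, 11, 12, 13}
(((Q Δ R') ∩ R) ∪ Q)' = {1, 3, 4, 5, 7, 9}
|(((Q Δ R') ∩ R) ∪ Q)'| = 6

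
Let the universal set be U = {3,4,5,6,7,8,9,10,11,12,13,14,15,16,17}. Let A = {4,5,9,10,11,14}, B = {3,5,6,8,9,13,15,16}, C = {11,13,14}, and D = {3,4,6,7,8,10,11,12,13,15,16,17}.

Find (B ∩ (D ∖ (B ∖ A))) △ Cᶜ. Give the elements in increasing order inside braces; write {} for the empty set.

{3,4,5,6,7,8,9,10,12,15,16,17}

B ∖ A = {3,6,8,13,15,16}
D ∖ (B ∖ A) = {4,7,10,11,12,17}
B ∩ (D ∖ (B ∖ A)) = {}
Cᶜ = {3,4,5,6,7,8,9,10,12,15,16,17}
(B ∩ (D ∖ (B ∖ A))) △ Cᶜ = {3,4,5,6,7,8,9,10,12,15,16,17}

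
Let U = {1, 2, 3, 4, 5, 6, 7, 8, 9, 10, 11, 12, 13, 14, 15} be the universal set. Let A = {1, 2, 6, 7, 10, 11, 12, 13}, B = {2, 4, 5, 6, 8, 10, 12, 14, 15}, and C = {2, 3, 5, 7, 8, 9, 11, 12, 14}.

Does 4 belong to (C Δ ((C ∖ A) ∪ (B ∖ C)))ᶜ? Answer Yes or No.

No

4 ∉ C and 4 ∉ A, so 4 ∉ C ∖ A
4 ∈ B and 4 ∉ C, so 4 ∈ B ∖ C
4 ∉ (C ∖ A) and 4 ∈ (B ∖ C), so 4 ∈ (C ∖ A) ∪ (B ∖ C)
4 ∉ C and 4 ∈ ((C ∖ A) ∪ (B ∖ C)), so 4 ∈ C Δ ((C ∖ A) ∪ (B ∖ C))
4 ∉ (C Δ ((C ∖ A) ∪ (B ∖ C)))ᶜ since 4 ∈ (C Δ ((C ∖ A) ∪ (B ∖ C)))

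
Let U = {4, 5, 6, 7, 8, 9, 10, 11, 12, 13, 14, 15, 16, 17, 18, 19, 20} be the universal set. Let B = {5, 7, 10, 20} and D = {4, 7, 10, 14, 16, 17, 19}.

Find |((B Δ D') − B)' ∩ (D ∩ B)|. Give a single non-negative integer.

D' = {5, 6, 8, 9, 11, 12, 13, 15, 18, 20}
B Δ D' = {6, 7, 8, 9, 10, 11, 12, 13, 15, 18}
(B Δ D') − B = {6, 8, 9, 11, 12, 13, 15, 18}
((B Δ D') − B)' = {4, 5, 7, 10, 14, 16, 17, 19, 20}
D ∩ B = {7, 10}
((B Δ D') − B)' ∩ (D ∩ B) = {7, 10}
|((B Δ D') − B)' ∩ (D ∩ B)| = 2

2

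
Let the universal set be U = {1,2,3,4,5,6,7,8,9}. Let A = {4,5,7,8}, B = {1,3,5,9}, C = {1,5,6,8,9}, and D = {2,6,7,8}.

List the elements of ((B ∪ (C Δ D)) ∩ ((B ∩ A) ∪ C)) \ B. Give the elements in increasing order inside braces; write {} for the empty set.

{}

C Δ D = {1,2,5,7,9}
B ∪ (C Δ D) = {1,2,3,5,7,9}
B ∩ A = {5}
(B ∩ A) ∪ C = {1,5,6,8,9}
(B ∪ (C Δ D)) ∩ ((B ∩ A) ∪ C) = {1,5,9}
((B ∪ (C Δ D)) ∩ ((B ∩ A) ∪ C)) \ B = {}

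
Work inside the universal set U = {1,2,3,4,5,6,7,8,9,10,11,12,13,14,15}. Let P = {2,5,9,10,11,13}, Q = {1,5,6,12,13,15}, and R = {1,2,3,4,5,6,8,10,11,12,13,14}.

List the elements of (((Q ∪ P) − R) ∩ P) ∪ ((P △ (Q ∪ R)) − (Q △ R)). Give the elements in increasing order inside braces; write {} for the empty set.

{1,6,9,12}

Q ∪ P = {1,2,5,6,9,10,11,12,13,15}
(Q ∪ P) − R = {9,15}
((Q ∪ P) − R) ∩ P = {9}
Q ∪ R = {1,2,3,4,5,6,8,10,11,12,13,14,15}
P △ (Q ∪ R) = {1,3,4,6,8,9,12,14,15}
Q △ R = {2,3,4,8,10,11,14,15}
(P △ (Q ∪ R)) − (Q △ R) = {1,6,9,12}
(((Q ∪ P) − R) ∩ P) ∪ ((P △ (Q ∪ R)) − (Q △ R)) = {1,6,9,12}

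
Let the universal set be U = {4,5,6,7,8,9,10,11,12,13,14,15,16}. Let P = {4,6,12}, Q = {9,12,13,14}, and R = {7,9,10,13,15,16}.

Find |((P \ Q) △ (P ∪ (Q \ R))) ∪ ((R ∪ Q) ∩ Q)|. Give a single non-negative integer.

P \ Q = {4,6}
Q \ R = {12,14}
P ∪ (Q \ R) = {4,6,12,14}
(P \ Q) △ (P ∪ (Q \ R)) = {12,14}
R ∪ Q = {7,9,10,12,13,14,15,16}
(R ∪ Q) ∩ Q = {9,12,13,14}
((P \ Q) △ (P ∪ (Q \ R))) ∪ ((R ∪ Q) ∩ Q) = {9,12,13,14}
|((P \ Q) △ (P ∪ (Q \ R))) ∪ ((R ∪ Q) ∩ Q)| = 4

4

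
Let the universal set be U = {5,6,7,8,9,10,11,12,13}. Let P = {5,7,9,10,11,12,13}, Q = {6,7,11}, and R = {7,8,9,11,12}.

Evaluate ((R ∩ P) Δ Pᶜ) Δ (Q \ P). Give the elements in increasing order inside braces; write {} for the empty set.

R ∩ P = {7,9,11,12}
Pᶜ = {6,8}
(R ∩ P) Δ Pᶜ = {6,7,8,9,11,12}
Q \ P = {6}
((R ∩ P) Δ Pᶜ) Δ (Q \ P) = {7,8,9,11,12}

{7,8,9,11,12}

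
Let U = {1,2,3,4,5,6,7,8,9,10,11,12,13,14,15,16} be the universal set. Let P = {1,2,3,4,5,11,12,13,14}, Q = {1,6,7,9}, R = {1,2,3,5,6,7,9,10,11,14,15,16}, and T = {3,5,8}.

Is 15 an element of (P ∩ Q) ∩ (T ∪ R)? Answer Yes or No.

15 ∉ P and 15 ∉ Q, so 15 ∉ P ∩ Q
15 ∉ T and 15 ∈ R, so 15 ∈ T ∪ R
15 ∉ (P ∩ Q) and 15 ∈ (T ∪ R), so 15 ∉ (P ∩ Q) ∩ (T ∪ R)

No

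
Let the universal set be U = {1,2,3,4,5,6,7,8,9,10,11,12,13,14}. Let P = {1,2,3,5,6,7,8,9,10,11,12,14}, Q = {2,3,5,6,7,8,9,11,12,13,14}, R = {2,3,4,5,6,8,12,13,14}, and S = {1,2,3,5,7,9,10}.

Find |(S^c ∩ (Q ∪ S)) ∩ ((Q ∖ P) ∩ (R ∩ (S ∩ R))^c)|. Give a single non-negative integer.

S^c = {4,6,8,11,12,13,14}
Q ∪ S = {1,2,3,5,6,7,8,9,10,11,12,13,14}
S^c ∩ (Q ∪ S) = {6,8,11,12,13,14}
Q ∖ P = {13}
S ∩ R = {2,3,5}
R ∩ (S ∩ R) = {2,3,5}
(R ∩ (S ∩ R))^c = {1,4,6,7,8,9,10,11,12,13,14}
(Q ∖ P) ∩ (R ∩ (S ∩ R))^c = {13}
(S^c ∩ (Q ∪ S)) ∩ ((Q ∖ P) ∩ (R ∩ (S ∩ R))^c) = {13}
|(S^c ∩ (Q ∪ S)) ∩ ((Q ∖ P) ∩ (R ∩ (S ∩ R))^c)| = 1

1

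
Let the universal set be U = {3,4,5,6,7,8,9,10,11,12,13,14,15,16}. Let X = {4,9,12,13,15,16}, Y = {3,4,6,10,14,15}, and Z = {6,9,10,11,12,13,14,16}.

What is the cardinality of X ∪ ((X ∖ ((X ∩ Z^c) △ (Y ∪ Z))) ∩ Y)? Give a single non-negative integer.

6

Z^c = {3,4,5,7,8,15}
X ∩ Z^c = {4,15}
Y ∪ Z = {3,4,6,9,10,11,12,13,14,15,16}
(X ∩ Z^c) △ (Y ∪ Z) = {3,6,9,10,11,12,13,14,16}
X ∖ ((X ∩ Z^c) △ (Y ∪ Z)) = {4,15}
(X ∖ ((X ∩ Z^c) △ (Y ∪ Z))) ∩ Y = {4,15}
X ∪ ((X ∖ ((X ∩ Z^c) △ (Y ∪ Z))) ∩ Y) = {4,9,12,13,15,16}
|X ∪ ((X ∖ ((X ∩ Z^c) △ (Y ∪ Z))) ∩ Y)| = 6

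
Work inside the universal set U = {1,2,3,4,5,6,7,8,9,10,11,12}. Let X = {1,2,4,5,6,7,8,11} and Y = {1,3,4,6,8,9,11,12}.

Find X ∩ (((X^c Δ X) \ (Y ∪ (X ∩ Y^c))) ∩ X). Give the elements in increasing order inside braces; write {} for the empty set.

X^c = {3,9,10,12}
X^c Δ X = {1,2,3,4,5,6,7,8,9,10,11,12}
Y^c = {2,5,7,10}
X ∩ Y^c = {2,5,7}
Y ∪ (X ∩ Y^c) = {1,2,3,4,5,6,7,8,9,11,12}
(X^c Δ X) \ (Y ∪ (X ∩ Y^c)) = {10}
((X^c Δ X) \ (Y ∪ (X ∩ Y^c))) ∩ X = {}
X ∩ (((X^c Δ X) \ (Y ∪ (X ∩ Y^c))) ∩ X) = {}

{}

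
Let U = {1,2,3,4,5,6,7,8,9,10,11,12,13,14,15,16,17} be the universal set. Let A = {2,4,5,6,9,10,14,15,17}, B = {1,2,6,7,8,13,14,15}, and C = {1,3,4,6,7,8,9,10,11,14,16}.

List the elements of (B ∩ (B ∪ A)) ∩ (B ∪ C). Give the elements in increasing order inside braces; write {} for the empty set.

{1,2,6,7,8,13,14,15}

B ∪ A = {1,2,4,5,6,7,8,9,10,13,14,15,17}
B ∩ (B ∪ A) = {1,2,6,7,8,13,14,15}
B ∪ C = {1,2,3,4,6,7,8,9,10,11,13,14,15,16}
(B ∩ (B ∪ A)) ∩ (B ∪ C) = {1,2,6,7,8,13,14,15}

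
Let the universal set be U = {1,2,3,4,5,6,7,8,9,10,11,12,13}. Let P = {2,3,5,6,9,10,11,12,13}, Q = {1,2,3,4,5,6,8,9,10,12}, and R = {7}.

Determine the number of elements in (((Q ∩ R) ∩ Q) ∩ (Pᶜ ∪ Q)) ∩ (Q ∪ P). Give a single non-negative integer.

Q ∩ R = {}
(Q ∩ R) ∩ Q = {}
Pᶜ = {1,4,7,8}
Pᶜ ∪ Q = {1,2,3,4,5,6,7,8,9,10,12}
((Q ∩ R) ∩ Q) ∩ (Pᶜ ∪ Q) = {}
Q ∪ P = {1,2,3,4,5,6,8,9,10,11,12,13}
(((Q ∩ R) ∩ Q) ∩ (Pᶜ ∪ Q)) ∩ (Q ∪ P) = {}
|(((Q ∩ R) ∩ Q) ∩ (Pᶜ ∪ Q)) ∩ (Q ∪ P)| = 0

0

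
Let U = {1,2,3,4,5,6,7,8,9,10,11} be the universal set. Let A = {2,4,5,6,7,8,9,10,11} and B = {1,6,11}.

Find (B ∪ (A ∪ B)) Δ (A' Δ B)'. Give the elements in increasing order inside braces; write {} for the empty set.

A ∪ B = {1,2,4,5,6,7,8,9,10,11}
B ∪ (A ∪ B) = {1,2,4,5,6,7,8,9,10,11}
A' = {1,3}
A' Δ B = {3,6,11}
(A' Δ B)' = {1,2,4,5,7,8,9,10}
(B ∪ (A ∪ B)) Δ (A' Δ B)' = {6,11}

{6,11}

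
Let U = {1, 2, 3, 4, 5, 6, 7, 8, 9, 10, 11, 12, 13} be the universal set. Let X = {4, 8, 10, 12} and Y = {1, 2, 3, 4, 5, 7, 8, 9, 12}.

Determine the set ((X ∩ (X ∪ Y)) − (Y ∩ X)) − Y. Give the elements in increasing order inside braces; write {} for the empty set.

{10}

X ∪ Y = {1, 2, 3, 4, 5, 7, 8, 9, 10, 12}
X ∩ (X ∪ Y) = {4, 8, 10, 12}
Y ∩ X = {4, 8, 12}
(X ∩ (X ∪ Y)) − (Y ∩ X) = {10}
((X ∩ (X ∪ Y)) − (Y ∩ X)) − Y = {10}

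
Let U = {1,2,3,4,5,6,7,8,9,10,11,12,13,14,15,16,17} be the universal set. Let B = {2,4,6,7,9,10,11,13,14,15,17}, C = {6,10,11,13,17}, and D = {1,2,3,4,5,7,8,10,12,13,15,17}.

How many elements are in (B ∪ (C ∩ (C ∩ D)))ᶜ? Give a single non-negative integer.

6

C ∩ D = {10,13,17}
C ∩ (C ∩ D) = {10,13,17}
B ∪ (C ∩ (C ∩ D)) = {2,4,6,7,9,10,11,13,14,15,17}
(B ∪ (C ∩ (C ∩ D)))ᶜ = {1,3,5,8,12,16}
|(B ∪ (C ∩ (C ∩ D)))ᶜ| = 6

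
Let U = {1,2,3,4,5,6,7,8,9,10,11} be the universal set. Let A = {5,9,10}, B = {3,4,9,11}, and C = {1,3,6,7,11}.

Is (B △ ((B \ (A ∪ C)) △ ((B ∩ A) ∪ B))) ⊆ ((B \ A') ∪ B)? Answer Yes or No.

Yes

A ∪ C = {1,3,5,6,7,9,10,11}
B \ (A ∪ C) = {4}
B ∩ A = {9}
(B ∩ A) ∪ B = {3,4,9,11}
(B \ (A ∪ C)) △ ((B ∩ A) ∪ B) = {3,9,11}
B △ ((B \ (A ∪ C)) △ ((B ∩ A) ∪ B)) = {4}
A' = {1,2,3,4,6,7,8,11}
B \ A' = {9}
(B \ A') ∪ B = {3,4,9,11}
Every element of {4} is in {3,4,9,11}, so B △ ((B \ (A ∪ C)) △ ((B ∩ A) ∪ B)) ⊆ (B \ A') ∪ B.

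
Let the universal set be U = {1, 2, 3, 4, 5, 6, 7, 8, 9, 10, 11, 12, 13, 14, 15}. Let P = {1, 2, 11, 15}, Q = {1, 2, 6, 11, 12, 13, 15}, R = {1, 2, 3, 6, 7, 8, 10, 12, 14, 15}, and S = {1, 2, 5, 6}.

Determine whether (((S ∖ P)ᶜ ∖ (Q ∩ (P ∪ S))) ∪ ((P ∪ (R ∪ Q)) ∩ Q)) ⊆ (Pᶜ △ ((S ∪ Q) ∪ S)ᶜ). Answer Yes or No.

No

S ∖ P = {5, 6}
(S ∖ P)ᶜ = {1, 2, 3, 4, 7, 8, 9, 10, 11, 12, 13, 14, 15}
P ∪ S = {1, 2, 5, 6, 11, 15}
Q ∩ (P ∪ S) = {1, 2, 6, 11, 15}
(S ∖ P)ᶜ ∖ (Q ∩ (P ∪ S)) = {3, 4, 7, 8, 9, 10, 12, 13, 14}
R ∪ Q = {1, 2, 3, 6, 7, 8, 10, 11, 12, 13, 14, 15}
P ∪ (R ∪ Q) = {1, 2, 3, 6, 7, 8, 10, 11, 12, 13, 14, 15}
(P ∪ (R ∪ Q)) ∩ Q = {1, 2, 6, 11, 12, 13, 15}
((S ∖ P)ᶜ ∖ (Q ∩ (P ∪ S))) ∪ ((P ∪ (R ∪ Q)) ∩ Q) = {1, 2, 3, 4, 6, 7, 8, 9, 10, 11, 12, 13, 14, 15}
Pᶜ = {3, 4, 5, 6, 7, 8, 9, 10, 12, 13, 14}
S ∪ Q = {1, 2, 5, 6, 11, 12, 13, 15}
(S ∪ Q) ∪ S = {1, 2, 5, 6, 11, 12, 13, 15}
((S ∪ Q) ∪ S)ᶜ = {3, 4, 7, 8, 9, 10, 14}
Pᶜ △ ((S ∪ Q) ∪ S)ᶜ = {5, 6, 12, 13}
1 ∈ ((S ∖ P)ᶜ ∖ (Q ∩ (P ∪ S))) ∪ ((P ∪ (R ∪ Q)) ∩ Q) but 1 ∉ Pᶜ △ ((S ∪ Q) ∪ S)ᶜ, so the inclusion fails.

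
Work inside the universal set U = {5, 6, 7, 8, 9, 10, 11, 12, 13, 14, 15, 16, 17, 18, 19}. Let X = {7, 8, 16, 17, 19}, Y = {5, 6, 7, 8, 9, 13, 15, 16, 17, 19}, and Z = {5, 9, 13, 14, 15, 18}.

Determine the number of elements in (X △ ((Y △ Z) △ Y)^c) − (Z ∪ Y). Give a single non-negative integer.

Y △ Z = {6, 7, 8, 14, 16, 17, 18, 19}
(Y △ Z) △ Y = {5, 9, 13, 14, 15, 18}
((Y △ Z) △ Y)^c = {6, 7, 8, 10, 11, 12, 16, 17, 19}
X △ ((Y △ Z) △ Y)^c = {6, 10, 11, 12}
Z ∪ Y = {5, 6, 7, 8, 9, 13, 14, 15, 16, 17, 18, 19}
(X △ ((Y △ Z) △ Y)^c) − (Z ∪ Y) = {10, 11, 12}
|(X △ ((Y △ Z) △ Y)^c) − (Z ∪ Y)| = 3

3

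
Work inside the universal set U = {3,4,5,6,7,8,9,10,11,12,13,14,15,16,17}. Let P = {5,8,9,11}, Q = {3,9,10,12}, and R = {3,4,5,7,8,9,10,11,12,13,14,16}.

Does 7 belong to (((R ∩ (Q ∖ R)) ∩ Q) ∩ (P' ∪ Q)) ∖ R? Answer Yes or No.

7 ∉ Q and 7 ∈ R, so 7 ∉ Q ∖ R
7 ∈ R and 7 ∉ (Q ∖ R), so 7 ∉ R ∩ (Q ∖ R)
7 ∉ (R ∩ (Q ∖ R)) and 7 ∉ Q, so 7 ∉ (R ∩ (Q ∖ R)) ∩ Q
7 ∉ P, so 7 ∈ P'
7 ∈ P' and 7 ∉ Q, so 7 ∈ P' ∪ Q
7 ∉ ((R ∩ (Q ∖ R)) ∩ Q) and 7 ∈ (P' ∪ Q), so 7 ∉ ((R ∩ (Q ∖ R)) ∩ Q) ∩ (P' ∪ Q)
7 ∉ (((R ∩ (Q ∖ R)) ∩ Q) ∩ (P' ∪ Q)) and 7 ∈ R, so 7 ∉ (((R ∩ (Q ∖ R)) ∩ Q) ∩ (P' ∪ Q)) ∖ R

No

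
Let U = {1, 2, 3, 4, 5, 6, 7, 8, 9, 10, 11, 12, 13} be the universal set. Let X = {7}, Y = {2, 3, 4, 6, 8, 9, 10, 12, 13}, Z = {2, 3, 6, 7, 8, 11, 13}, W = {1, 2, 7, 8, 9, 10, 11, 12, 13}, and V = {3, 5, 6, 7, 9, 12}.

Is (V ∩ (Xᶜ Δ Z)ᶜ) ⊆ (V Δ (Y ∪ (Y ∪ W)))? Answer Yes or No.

No

Xᶜ = {1, 2, 3, 4, 5, 6, 8, 9, 10, 11, 12, 13}
Xᶜ Δ Z = {1, 4, 5, 7, 9, 10, 12}
(Xᶜ Δ Z)ᶜ = {2, 3, 6, 8, 11, 13}
V ∩ (Xᶜ Δ Z)ᶜ = {3, 6}
Y ∪ W = {1, 2, 3, 4, 6, 7, 8, 9, 10, 11, 12, 13}
Y ∪ (Y ∪ W) = {1, 2, 3, 4, 6, 7, 8, 9, 10, 11, 12, 13}
V Δ (Y ∪ (Y ∪ W)) = {1, 2, 4, 5, 8, 10, 11, 13}
3 ∈ V ∩ (Xᶜ Δ Z)ᶜ but 3 ∉ V Δ (Y ∪ (Y ∪ W)), so the inclusion fails.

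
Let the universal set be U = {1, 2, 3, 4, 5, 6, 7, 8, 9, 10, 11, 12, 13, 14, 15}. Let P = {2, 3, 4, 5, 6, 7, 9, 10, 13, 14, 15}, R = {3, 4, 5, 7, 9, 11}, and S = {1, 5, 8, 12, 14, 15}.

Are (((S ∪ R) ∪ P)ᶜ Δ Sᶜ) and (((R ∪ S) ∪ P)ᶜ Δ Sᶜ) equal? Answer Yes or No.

Yes

S ∪ R = {1, 3, 4, 5, 7, 8, 9, 11, 12, 14, 15}
(S ∪ R) ∪ P = {1, 2, 3, 4, 5, 6, 7, 8, 9, 10, 11, 12, 13, 14, 15}
((S ∪ R) ∪ P)ᶜ = {}
Sᶜ = {2, 3, 4, 6, 7, 9, 10, 11, 13}
((S ∪ R) ∪ P)ᶜ Δ Sᶜ = {2, 3, 4, 6, 7, 9, 10, 11, 13}
R ∪ S = {1, 3, 4, 5, 7, 8, 9, 11, 12, 14, 15}
(R ∪ S) ∪ P = {1, 2, 3, 4, 5, 6, 7, 8, 9, 10, 11, 12, 13, 14, 15}
((R ∪ S) ∪ P)ᶜ = {}
((R ∪ S) ∪ P)ᶜ Δ Sᶜ = {2, 3, 4, 6, 7, 9, 10, 11, 13}
Both equal {2, 3, 4, 6, 7, 9, 10, 11, 13}, so ((S ∪ R) ∪ P)ᶜ Δ Sᶜ = ((R ∪ S) ∪ P)ᶜ Δ Sᶜ.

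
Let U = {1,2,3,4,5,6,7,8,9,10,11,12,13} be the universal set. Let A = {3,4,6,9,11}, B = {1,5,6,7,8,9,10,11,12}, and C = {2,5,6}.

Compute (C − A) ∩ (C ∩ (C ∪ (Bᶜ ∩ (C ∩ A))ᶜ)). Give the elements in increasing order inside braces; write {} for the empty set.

C − A = {2,5}
Bᶜ = {2,3,4,13}
C ∩ A = {6}
Bᶜ ∩ (C ∩ A) = {}
(Bᶜ ∩ (C ∩ A))ᶜ = {1,2,3,4,5,6,7,8,9,10,11,12,13}
C ∪ (Bᶜ ∩ (C ∩ A))ᶜ = {1,2,3,4,5,6,7,8,9,10,11,12,13}
C ∩ (C ∪ (Bᶜ ∩ (C ∩ A))ᶜ) = {2,5,6}
(C − A) ∩ (C ∩ (C ∪ (Bᶜ ∩ (C ∩ A))ᶜ)) = {2,5}

{2,5}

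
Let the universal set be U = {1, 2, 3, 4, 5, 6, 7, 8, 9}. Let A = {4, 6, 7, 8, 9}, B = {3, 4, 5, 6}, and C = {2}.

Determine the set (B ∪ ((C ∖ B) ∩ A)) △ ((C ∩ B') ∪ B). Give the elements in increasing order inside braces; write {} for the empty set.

{2}

C ∖ B = {2}
(C ∖ B) ∩ A = {}
B ∪ ((C ∖ B) ∩ A) = {3, 4, 5, 6}
B' = {1, 2, 7, 8, 9}
C ∩ B' = {2}
(C ∩ B') ∪ B = {2, 3, 4, 5, 6}
(B ∪ ((C ∖ B) ∩ A)) △ ((C ∩ B') ∪ B) = {2}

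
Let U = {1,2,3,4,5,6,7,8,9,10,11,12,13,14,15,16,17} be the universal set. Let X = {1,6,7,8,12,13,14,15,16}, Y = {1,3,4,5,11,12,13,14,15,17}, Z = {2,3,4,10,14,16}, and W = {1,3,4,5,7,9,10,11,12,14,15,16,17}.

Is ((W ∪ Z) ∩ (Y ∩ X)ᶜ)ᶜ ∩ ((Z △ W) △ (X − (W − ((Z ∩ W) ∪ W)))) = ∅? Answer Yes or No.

No

W ∪ Z = {1,2,3,4,5,7,9,10,11,12,14,15,16,17}
Y ∩ X = {1,12,13,14,15}
(Y ∩ X)ᶜ = {2,3,4,5,6,7,8,9,10,11,16,17}
(W ∪ Z) ∩ (Y ∩ X)ᶜ = {2,3,4,5,7,9,10,11,16,17}
((W ∪ Z) ∩ (Y ∩ X)ᶜ)ᶜ = {1,6,8,12,13,14,15}
Z △ W = {1,2,5,7,9,11,12,15,17}
Z ∩ W = {3,4,10,14,16}
(Z ∩ W) ∪ W = {1,3,4,5,7,9,10,11,12,14,15,16,17}
W − ((Z ∩ W) ∪ W) = {}
X − (W − ((Z ∩ W) ∪ W)) = {1,6,7,8,12,13,14,15,16}
(Z △ W) △ (X − (W − ((Z ∩ W) ∪ W))) = {2,5,6,8,9,11,13,14,16,17}
6 lies in both, so they are not disjoint.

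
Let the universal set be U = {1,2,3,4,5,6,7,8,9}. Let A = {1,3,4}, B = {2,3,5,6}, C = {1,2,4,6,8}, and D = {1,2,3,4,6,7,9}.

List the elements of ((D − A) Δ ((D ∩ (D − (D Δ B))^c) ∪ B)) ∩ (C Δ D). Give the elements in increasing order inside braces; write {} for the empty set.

{3}

D − A = {2,6,7,9}
D Δ B = {1,4,5,7,9}
D − (D Δ B) = {2,3,6}
(D − (D Δ B))^c = {1,4,5,7,8,9}
D ∩ (D − (D Δ B))^c = {1,4,7,9}
(D ∩ (D − (D Δ B))^c) ∪ B = {1,2,3,4,5,6,7,9}
(D − A) Δ ((D ∩ (D − (D Δ B))^c) ∪ B) = {1,3,4,5}
C Δ D = {3,7,8,9}
((D − A) Δ ((D ∩ (D − (D Δ B))^c) ∪ B)) ∩ (C Δ D) = {3}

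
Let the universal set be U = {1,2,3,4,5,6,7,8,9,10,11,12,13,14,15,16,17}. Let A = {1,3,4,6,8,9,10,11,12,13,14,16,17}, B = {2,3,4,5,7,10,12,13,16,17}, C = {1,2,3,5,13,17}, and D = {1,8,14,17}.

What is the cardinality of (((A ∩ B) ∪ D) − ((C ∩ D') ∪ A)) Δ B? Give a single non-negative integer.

10

A ∩ B = {3,4,10,12,13,16,17}
(A ∩ B) ∪ D = {1,3,4,8,10,12,13,14,16,17}
D' = {2,3,4,5,6,7,9,10,11,12,13,15,16}
C ∩ D' = {2,3,5,13}
(C ∩ D') ∪ A = {1,2,3,4,5,6,8,9,10,11,12,13,14,16,17}
((A ∩ B) ∪ D) − ((C ∩ D') ∪ A) = {}
(((A ∩ B) ∪ D) − ((C ∩ D') ∪ A)) Δ B = {2,3,4,5,7,10,12,13,16,17}
|(((A ∩ B) ∪ D) − ((C ∩ D') ∪ A)) Δ B| = 10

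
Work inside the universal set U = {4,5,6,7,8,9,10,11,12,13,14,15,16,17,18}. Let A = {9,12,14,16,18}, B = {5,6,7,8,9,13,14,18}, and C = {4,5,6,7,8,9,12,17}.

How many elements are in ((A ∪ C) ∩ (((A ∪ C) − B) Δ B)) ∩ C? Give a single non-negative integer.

8

A ∪ C = {4,5,6,7,8,9,12,14,16,17,18}
(A ∪ C) − B = {4,12,16,17}
((A ∪ C) − B) Δ B = {4,5,6,7,8,9,12,13,14,16,17,18}
(A ∪ C) ∩ (((A ∪ C) − B) Δ B) = {4,5,6,7,8,9,12,14,16,17,18}
((A ∪ C) ∩ (((A ∪ C) − B) Δ B)) ∩ C = {4,5,6,7,8,9,12,17}
|((A ∪ C) ∩ (((A ∪ C) − B) Δ B)) ∩ C| = 8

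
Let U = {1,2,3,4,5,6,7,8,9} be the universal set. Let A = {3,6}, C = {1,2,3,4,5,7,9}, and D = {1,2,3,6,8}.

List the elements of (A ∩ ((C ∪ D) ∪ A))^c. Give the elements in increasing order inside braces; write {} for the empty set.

C ∪ D = {1,2,3,4,5,6,7,8,9}
(C ∪ D) ∪ A = {1,2,3,4,5,6,7,8,9}
A ∩ ((C ∪ D) ∪ A) = {3,6}
(A ∩ ((C ∪ D) ∪ A))^c = {1,2,4,5,7,8,9}

{1,2,4,5,7,8,9}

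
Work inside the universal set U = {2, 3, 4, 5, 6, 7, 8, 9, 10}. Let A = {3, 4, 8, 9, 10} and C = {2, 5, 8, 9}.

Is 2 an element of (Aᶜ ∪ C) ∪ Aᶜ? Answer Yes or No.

Yes

2 ∉ A, so 2 ∈ Aᶜ
2 ∈ Aᶜ and 2 ∈ C, so 2 ∈ Aᶜ ∪ C
2 ∉ A, so 2 ∈ Aᶜ
2 ∈ (Aᶜ ∪ C) and 2 ∈ Aᶜ, so 2 ∈ (Aᶜ ∪ C) ∪ Aᶜ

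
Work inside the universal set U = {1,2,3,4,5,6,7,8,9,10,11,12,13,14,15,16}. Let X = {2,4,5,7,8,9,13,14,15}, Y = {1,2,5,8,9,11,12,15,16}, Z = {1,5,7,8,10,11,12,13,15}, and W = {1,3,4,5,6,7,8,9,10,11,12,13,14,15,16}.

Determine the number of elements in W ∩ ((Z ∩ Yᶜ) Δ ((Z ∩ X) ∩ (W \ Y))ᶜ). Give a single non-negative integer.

Yᶜ = {3,4,6,7,10,13,14}
Z ∩ Yᶜ = {7,10,13}
Z ∩ X = {5,7,8,13,15}
W \ Y = {3,4,6,7,10,13,14}
(Z ∩ X) ∩ (W \ Y) = {7,13}
((Z ∩ X) ∩ (W \ Y))ᶜ = {1,2,3,4,5,6,8,9,10,11,12,14,15,16}
(Z ∩ Yᶜ) Δ ((Z ∩ X) ∩ (W \ Y))ᶜ = {1,2,3,4,5,6,7,8,9,11,12,13,14,15,16}
W ∩ ((Z ∩ Yᶜ) Δ ((Z ∩ X) ∩ (W \ Y))ᶜ) = {1,3,4,5,6,7,8,9,11,12,13,14,15,16}
|W ∩ ((Z ∩ Yᶜ) Δ ((Z ∩ X) ∩ (W \ Y))ᶜ)| = 14

14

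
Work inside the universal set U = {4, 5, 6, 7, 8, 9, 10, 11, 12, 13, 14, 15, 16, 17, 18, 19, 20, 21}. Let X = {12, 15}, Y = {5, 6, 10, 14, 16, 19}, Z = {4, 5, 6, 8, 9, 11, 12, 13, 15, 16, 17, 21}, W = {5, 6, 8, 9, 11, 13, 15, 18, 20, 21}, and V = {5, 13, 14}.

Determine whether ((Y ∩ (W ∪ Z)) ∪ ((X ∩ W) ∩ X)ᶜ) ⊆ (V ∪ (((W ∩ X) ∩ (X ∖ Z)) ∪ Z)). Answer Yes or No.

W ∪ Z = {4, 5, 6, 8, 9, 11, 12, 13, 15, 16, 17, 18, 20, 21}
Y ∩ (W ∪ Z) = {5, 6, 16}
X ∩ W = {15}
(X ∩ W) ∩ X = {15}
((X ∩ W) ∩ X)ᶜ = {4, 5, 6, 7, 8, 9, 10, 11, 12, 13, 14, 16, 17, 18, 19, 20, 21}
(Y ∩ (W ∪ Z)) ∪ ((X ∩ W) ∩ X)ᶜ = {4, 5, 6, 7, 8, 9, 10, 11, 12, 13, 14, 16, 17, 18, 19, 20, 21}
W ∩ X = {15}
X ∖ Z = {}
(W ∩ X) ∩ (X ∖ Z) = {}
((W ∩ X) ∩ (X ∖ Z)) ∪ Z = {4, 5, 6, 8, 9, 11, 12, 13, 15, 16, 17, 21}
V ∪ (((W ∩ X) ∩ (X ∖ Z)) ∪ Z) = {4, 5, 6, 8, 9, 11, 12, 13, 14, 15, 16, 17, 21}
7 ∈ (Y ∩ (W ∪ Z)) ∪ ((X ∩ W) ∩ X)ᶜ but 7 ∉ V ∪ (((W ∩ X) ∩ (X ∖ Z)) ∪ Z), so the inclusion fails.

No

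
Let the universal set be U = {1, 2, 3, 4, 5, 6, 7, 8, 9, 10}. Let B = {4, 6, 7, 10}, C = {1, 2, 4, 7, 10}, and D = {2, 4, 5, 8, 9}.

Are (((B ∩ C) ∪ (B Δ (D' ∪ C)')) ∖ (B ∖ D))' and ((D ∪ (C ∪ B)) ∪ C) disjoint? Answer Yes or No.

No

B ∩ C = {4, 7, 10}
D' = {1, 3, 6, 7, 10}
D' ∪ C = {1, 2, 3, 4, 6, 7, 10}
(D' ∪ C)' = {5, 8, 9}
B Δ (D' ∪ C)' = {4, 5, 6, 7, 8, 9, 10}
(B ∩ C) ∪ (B Δ (D' ∪ C)') = {4, 5, 6, 7, 8, 9, 10}
B ∖ D = {6, 7, 10}
((B ∩ C) ∪ (B Δ (D' ∪ C)')) ∖ (B ∖ D) = {4, 5, 8, 9}
(((B ∩ C) ∪ (B Δ (D' ∪ C)')) ∖ (B ∖ D))' = {1, 2, 3, 6, 7, 10}
C ∪ B = {1, 2, 4, 6, 7, 10}
D ∪ (C ∪ B) = {1, 2, 4, 5, 6, 7, 8, 9, 10}
(D ∪ (C ∪ B)) ∪ C = {1, 2, 4, 5, 6, 7, 8, 9, 10}
1 lies in both, so they are not disjoint.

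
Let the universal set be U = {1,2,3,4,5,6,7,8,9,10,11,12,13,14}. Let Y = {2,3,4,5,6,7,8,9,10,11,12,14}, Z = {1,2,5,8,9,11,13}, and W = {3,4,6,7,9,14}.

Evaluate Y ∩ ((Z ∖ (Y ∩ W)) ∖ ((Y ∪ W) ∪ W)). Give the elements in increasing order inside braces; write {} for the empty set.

{}

Y ∩ W = {3,4,6,7,9,14}
Z ∖ (Y ∩ W) = {1,2,5,8,11,13}
Y ∪ W = {2,3,4,5,6,7,8,9,10,11,12,14}
(Y ∪ W) ∪ W = {2,3,4,5,6,7,8,9,10,11,12,14}
(Z ∖ (Y ∩ W)) ∖ ((Y ∪ W) ∪ W) = {1,13}
Y ∩ ((Z ∖ (Y ∩ W)) ∖ ((Y ∪ W) ∪ W)) = {}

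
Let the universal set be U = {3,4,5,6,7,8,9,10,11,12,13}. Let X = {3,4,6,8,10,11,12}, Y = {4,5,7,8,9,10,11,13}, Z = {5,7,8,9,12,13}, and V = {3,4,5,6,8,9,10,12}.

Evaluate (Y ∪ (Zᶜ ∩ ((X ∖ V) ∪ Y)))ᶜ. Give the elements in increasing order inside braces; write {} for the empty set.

{3,6,12}

Zᶜ = {3,4,6,10,11}
X ∖ V = {11}
(X ∖ V) ∪ Y = {4,5,7,8,9,10,11,13}
Zᶜ ∩ ((X ∖ V) ∪ Y) = {4,10,11}
Y ∪ (Zᶜ ∩ ((X ∖ V) ∪ Y)) = {4,5,7,8,9,10,11,13}
(Y ∪ (Zᶜ ∩ ((X ∖ V) ∪ Y)))ᶜ = {3,6,12}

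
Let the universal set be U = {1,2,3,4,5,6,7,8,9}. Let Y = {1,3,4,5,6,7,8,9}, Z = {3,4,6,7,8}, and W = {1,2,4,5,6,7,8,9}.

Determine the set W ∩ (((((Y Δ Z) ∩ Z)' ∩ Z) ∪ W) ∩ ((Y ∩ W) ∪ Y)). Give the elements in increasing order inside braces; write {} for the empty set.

Y Δ Z = {1,5,9}
(Y Δ Z) ∩ Z = {}
((Y Δ Z) ∩ Z)' = {1,2,3,4,5,6,7,8,9}
((Y Δ Z) ∩ Z)' ∩ Z = {3,4,6,7,8}
(((Y Δ Z) ∩ Z)' ∩ Z) ∪ W = {1,2,3,4,5,6,7,8,9}
Y ∩ W = {1,4,5,6,7,8,9}
(Y ∩ W) ∪ Y = {1,3,4,5,6,7,8,9}
((((Y Δ Z) ∩ Z)' ∩ Z) ∪ W) ∩ ((Y ∩ W) ∪ Y) = {1,3,4,5,6,7,8,9}
W ∩ (((((Y Δ Z) ∩ Z)' ∩ Z) ∪ W) ∩ ((Y ∩ W) ∪ Y)) = {1,4,5,6,7,8,9}

{1,4,5,6,7,8,9}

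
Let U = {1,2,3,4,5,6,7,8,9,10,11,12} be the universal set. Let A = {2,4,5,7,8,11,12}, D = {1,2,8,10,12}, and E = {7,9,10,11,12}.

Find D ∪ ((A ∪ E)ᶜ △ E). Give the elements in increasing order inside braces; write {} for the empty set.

{1,2,3,6,7,8,9,10,11,12}

A ∪ E = {2,4,5,7,8,9,10,11,12}
(A ∪ E)ᶜ = {1,3,6}
(A ∪ E)ᶜ △ E = {1,3,6,7,9,10,11,12}
D ∪ ((A ∪ E)ᶜ △ E) = {1,2,3,6,7,8,9,10,11,12}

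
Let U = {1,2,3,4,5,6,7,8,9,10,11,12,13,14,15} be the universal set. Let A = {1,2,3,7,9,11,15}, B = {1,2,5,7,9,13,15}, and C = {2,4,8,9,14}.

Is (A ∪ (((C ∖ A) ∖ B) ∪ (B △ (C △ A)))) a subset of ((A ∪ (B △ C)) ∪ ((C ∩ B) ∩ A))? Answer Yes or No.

Yes

C ∖ A = {4,8,14}
(C ∖ A) ∖ B = {4,8,14}
C △ A = {1,3,4,7,8,11,14,15}
B △ (C △ A) = {2,3,4,5,8,9,11,13,14}
((C ∖ A) ∖ B) ∪ (B △ (C △ A)) = {2,3,4,5,8,9,11,13,14}
A ∪ (((C ∖ A) ∖ B) ∪ (B △ (C △ A))) = {1,2,3,4,5,7,8,9,11,13,14,15}
B △ C = {1,4,5,7,8,13,14,15}
A ∪ (B △ C) = {1,2,3,4,5,7,8,9,11,13,14,15}
C ∩ B = {2,9}
(C ∩ B) ∩ A = {2,9}
(A ∪ (B △ C)) ∪ ((C ∩ B) ∩ A) = {1,2,3,4,5,7,8,9,11,13,14,15}
Every element of {1,2,3,4,5,7,8,9,11,13,14,15} is in {1,2,3,4,5,7,8,9,11,13,14,15}, so A ∪ (((C ∖ A) ∖ B) ∪ (B △ (C △ A))) ⊆ (A ∪ (B △ C)) ∪ ((C ∩ B) ∩ A).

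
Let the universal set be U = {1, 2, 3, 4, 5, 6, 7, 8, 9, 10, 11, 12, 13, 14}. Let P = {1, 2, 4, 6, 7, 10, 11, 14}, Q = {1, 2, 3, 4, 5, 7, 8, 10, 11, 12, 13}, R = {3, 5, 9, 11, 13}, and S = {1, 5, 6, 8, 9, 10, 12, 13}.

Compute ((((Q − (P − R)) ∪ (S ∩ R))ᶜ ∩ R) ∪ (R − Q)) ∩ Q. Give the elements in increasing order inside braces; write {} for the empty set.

{}

P − R = {1, 2, 4, 6, 7, 10, 14}
Q − (P − R) = {3, 5, 8, 11, 12, 13}
S ∩ R = {5, 9, 13}
(Q − (P − R)) ∪ (S ∩ R) = {3, 5, 8, 9, 11, 12, 13}
((Q − (P − R)) ∪ (S ∩ R))ᶜ = {1, 2, 4, 6, 7, 10, 14}
((Q − (P − R)) ∪ (S ∩ R))ᶜ ∩ R = {}
R − Q = {9}
(((Q − (P − R)) ∪ (S ∩ R))ᶜ ∩ R) ∪ (R − Q) = {9}
((((Q − (P − R)) ∪ (S ∩ R))ᶜ ∩ R) ∪ (R − Q)) ∩ Q = {}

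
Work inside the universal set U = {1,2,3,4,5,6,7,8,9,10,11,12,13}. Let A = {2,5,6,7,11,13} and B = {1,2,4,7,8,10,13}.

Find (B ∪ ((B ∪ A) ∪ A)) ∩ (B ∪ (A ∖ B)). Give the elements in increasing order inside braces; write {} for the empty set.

{1,2,4,5,6,7,8,10,11,13}

B ∪ A = {1,2,4,5,6,7,8,10,11,13}
(B ∪ A) ∪ A = {1,2,4,5,6,7,8,10,11,13}
B ∪ ((B ∪ A) ∪ A) = {1,2,4,5,6,7,8,10,11,13}
A ∖ B = {5,6,11}
B ∪ (A ∖ B) = {1,2,4,5,6,7,8,10,11,13}
(B ∪ ((B ∪ A) ∪ A)) ∩ (B ∪ (A ∖ B)) = {1,2,4,5,6,7,8,10,11,13}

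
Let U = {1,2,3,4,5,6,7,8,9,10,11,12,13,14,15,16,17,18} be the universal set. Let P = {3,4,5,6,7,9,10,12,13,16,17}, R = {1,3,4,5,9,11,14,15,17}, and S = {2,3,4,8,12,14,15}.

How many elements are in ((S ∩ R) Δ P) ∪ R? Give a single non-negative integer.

S ∩ R = {3,4,14,15}
(S ∩ R) Δ P = {5,6,7,9,10,12,13,14,15,16,17}
((S ∩ R) Δ P) ∪ R = {1,3,4,5,6,7,9,10,11,12,13,14,15,16,17}
|((S ∩ R) Δ P) ∪ R| = 15

15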